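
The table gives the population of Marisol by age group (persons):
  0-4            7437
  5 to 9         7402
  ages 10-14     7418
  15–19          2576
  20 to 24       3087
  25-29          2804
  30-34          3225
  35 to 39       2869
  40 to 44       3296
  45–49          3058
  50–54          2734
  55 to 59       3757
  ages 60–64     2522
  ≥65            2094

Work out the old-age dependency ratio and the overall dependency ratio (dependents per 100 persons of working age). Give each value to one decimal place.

0–14: 7437 + 7402 + 7418 = 22257
15–64: 2576 + 3087 + 2804 + 3225 + 2869 + 3296 + 3058 + 2734 + 3757 + 2522 = 29928
65+: 2094
Old-age dependency ratio = 2094 / 29928 × 100 = 7.0
Total dependency ratio = (22257 + 2094) / 29928 × 100 = 24351 / 29928 × 100 = 81.4

Old-age dependency ratio: 7.0
Total dependency ratio: 81.4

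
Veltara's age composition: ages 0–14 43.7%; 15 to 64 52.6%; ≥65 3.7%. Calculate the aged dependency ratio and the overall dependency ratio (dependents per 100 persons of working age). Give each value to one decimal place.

Old-age dependency ratio = 3.7 / 52.6 × 100 = 7.0
Total dependency ratio = (43.7 + 3.7) / 52.6 × 100 = 47.4 / 52.6 × 100 = 90.1

Old-age dependency ratio: 7.0
Total dependency ratio: 90.1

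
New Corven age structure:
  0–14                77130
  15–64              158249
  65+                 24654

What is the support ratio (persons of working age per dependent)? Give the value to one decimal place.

Support ratio = 158249 / (77130 + 24654) = 158249 / 101784 = 1.6

Support ratio: 1.6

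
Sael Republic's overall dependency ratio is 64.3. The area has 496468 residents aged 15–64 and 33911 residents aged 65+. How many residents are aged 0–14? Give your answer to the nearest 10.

Total dependency ratio = (youth + elderly) / working-age × 100
64.3 = (Y + 33911) / 496468 × 100
⇒ 285320

Aged 0–14: 285320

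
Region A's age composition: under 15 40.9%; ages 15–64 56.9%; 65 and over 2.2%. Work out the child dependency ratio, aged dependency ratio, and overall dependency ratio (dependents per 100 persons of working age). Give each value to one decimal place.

Youth dependency ratio = 40.9 / 56.9 × 100 = 71.9
Old-age dependency ratio = 2.2 / 56.9 × 100 = 3.9
Total dependency ratio = (40.9 + 2.2) / 56.9 × 100 = 43.1 / 56.9 × 100 = 75.7

Youth dependency ratio: 71.9
Old-age dependency ratio: 3.9
Total dependency ratio: 75.7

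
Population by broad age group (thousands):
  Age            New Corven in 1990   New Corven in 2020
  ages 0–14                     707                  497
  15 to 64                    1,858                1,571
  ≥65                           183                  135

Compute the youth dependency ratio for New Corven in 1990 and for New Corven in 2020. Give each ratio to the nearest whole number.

New Corven in 1990: 707 / 1,858 × 100 = 38
New Corven in 2020: 497 / 1,571 × 100 = 32

New Corven in 1990: 38
New Corven in 2020: 32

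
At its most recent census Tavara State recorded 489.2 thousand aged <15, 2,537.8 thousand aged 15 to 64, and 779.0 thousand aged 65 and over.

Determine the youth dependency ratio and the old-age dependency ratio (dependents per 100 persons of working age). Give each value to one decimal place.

Youth dependency ratio = 489.2 / 2,537.8 × 100 = 19.3
Old-age dependency ratio = 779.0 / 2,537.8 × 100 = 30.7

Youth dependency ratio: 19.3
Old-age dependency ratio: 30.7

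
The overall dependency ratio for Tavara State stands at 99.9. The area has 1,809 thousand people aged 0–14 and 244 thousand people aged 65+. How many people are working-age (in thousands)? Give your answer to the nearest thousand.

Working-age: 2,055

Total dependency ratio = (youth + elderly) / working-age × 100
99.9 = (1,809 + 244) / W × 100
⇒ 2,055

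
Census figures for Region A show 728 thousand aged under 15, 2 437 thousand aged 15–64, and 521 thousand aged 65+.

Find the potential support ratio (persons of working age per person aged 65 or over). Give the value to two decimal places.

Potential support ratio: 4.68

Potential support ratio = 2 437 / 521 = 4.68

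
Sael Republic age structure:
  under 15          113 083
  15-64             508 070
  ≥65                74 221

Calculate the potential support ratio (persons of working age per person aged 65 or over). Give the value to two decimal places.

Potential support ratio: 6.85

Potential support ratio = 508 070 / 74 221 = 6.85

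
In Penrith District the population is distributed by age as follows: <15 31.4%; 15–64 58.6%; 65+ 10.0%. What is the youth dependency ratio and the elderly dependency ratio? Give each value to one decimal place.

Youth dependency ratio = 31.4 / 58.6 × 100 = 53.6
Old-age dependency ratio = 10.0 / 58.6 × 100 = 17.1

Youth dependency ratio: 53.6
Old-age dependency ratio: 17.1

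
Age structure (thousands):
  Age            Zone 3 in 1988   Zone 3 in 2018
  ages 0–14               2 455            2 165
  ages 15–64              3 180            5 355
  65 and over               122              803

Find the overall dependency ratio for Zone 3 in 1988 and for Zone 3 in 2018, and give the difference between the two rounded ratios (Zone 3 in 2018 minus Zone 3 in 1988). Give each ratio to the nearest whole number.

Zone 3 in 1988: (2 455 + 122) / 3 180 × 100 = 2 577 / 3 180 × 100 = 81
Zone 3 in 2018: (2 165 + 803) / 5 355 × 100 = 2 968 / 5 355 × 100 = 55

Zone 3 in 1988: 81
Zone 3 in 2018: 55
Difference: -26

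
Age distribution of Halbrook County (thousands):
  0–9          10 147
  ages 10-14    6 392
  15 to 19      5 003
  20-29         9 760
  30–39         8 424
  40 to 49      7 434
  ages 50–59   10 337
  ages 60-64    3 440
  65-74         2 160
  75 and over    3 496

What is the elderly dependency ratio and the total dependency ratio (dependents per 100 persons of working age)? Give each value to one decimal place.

Old-age dependency ratio: 12.7
Total dependency ratio: 50.0

0–14: 10 147 + 6 392 = 16 539
15–64: 5 003 + 9 760 + 8 424 + 7 434 + 10 337 + 3 440 = 44 398
65+: 2 160 + 3 496 = 5 656
Old-age dependency ratio = 5 656 / 44 398 × 100 = 12.7
Total dependency ratio = (16 539 + 5 656) / 44 398 × 100 = 22 195 / 44 398 × 100 = 50.0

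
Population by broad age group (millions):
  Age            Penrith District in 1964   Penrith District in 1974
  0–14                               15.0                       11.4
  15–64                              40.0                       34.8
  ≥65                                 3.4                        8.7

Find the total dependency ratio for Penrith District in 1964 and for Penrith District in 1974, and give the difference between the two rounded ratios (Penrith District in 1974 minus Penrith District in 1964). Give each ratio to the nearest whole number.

Penrith District in 1964: 46
Penrith District in 1974: 58
Difference: +12

Penrith District in 1964: (15.0 + 3.4) / 40.0 × 100 = 18.4 / 40.0 × 100 = 46
Penrith District in 1974: (11.4 + 8.7) / 34.8 × 100 = 20.1 / 34.8 × 100 = 58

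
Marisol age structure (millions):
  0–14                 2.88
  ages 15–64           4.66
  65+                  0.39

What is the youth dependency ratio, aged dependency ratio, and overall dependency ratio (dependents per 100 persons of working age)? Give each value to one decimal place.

Youth dependency ratio = 2.88 / 4.66 × 100 = 61.8
Old-age dependency ratio = 0.39 / 4.66 × 100 = 8.4
Total dependency ratio = (2.88 + 0.39) / 4.66 × 100 = 3.27 / 4.66 × 100 = 70.2

Youth dependency ratio: 61.8
Old-age dependency ratio: 8.4
Total dependency ratio: 70.2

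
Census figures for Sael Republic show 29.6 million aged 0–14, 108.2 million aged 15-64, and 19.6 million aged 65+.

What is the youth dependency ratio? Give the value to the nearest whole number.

Youth dependency ratio: 27

Youth dependency ratio = 29.6 / 108.2 × 100 = 27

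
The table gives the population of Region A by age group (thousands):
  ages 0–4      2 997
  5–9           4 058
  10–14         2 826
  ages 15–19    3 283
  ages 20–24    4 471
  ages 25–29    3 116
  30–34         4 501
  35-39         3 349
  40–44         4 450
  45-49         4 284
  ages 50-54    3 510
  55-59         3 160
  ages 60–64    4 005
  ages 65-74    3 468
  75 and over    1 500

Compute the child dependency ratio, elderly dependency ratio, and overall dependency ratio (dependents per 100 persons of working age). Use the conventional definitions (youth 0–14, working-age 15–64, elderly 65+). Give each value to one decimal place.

0–14: 2 997 + 4 058 + 2 826 = 9 881
15–64: 3 283 + 4 471 + 3 116 + 4 501 + 3 349 + 4 450 + 4 284 + 3 510 + 3 160 + 4 005 = 38 129
65+: 3 468 + 1 500 = 4 968
Youth dependency ratio = 9 881 / 38 129 × 100 = 25.9
Old-age dependency ratio = 4 968 / 38 129 × 100 = 13.0
Total dependency ratio = (9 881 + 4 968) / 38 129 × 100 = 14 849 / 38 129 × 100 = 38.9

Youth dependency ratio: 25.9
Old-age dependency ratio: 13.0
Total dependency ratio: 38.9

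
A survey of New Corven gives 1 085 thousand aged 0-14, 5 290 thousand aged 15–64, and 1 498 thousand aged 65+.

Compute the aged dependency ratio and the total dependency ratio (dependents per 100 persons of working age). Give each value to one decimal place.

Old-age dependency ratio = 1 498 / 5 290 × 100 = 28.3
Total dependency ratio = (1 085 + 1 498) / 5 290 × 100 = 2 583 / 5 290 × 100 = 48.8

Old-age dependency ratio: 28.3
Total dependency ratio: 48.8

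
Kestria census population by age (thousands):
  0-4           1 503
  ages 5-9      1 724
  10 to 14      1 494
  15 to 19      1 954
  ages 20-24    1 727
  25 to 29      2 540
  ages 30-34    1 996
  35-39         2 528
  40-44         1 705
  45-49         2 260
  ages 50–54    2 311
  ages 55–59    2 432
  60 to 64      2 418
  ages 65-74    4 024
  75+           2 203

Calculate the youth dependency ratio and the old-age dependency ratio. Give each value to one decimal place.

Youth dependency ratio: 21.6
Old-age dependency ratio: 28.5

0–14: 1 503 + 1 724 + 1 494 = 4 721
15–64: 1 954 + 1 727 + 2 540 + 1 996 + 2 528 + 1 705 + 2 260 + 2 311 + 2 432 + 2 418 = 21 871
65+: 4 024 + 2 203 = 6 227
Youth dependency ratio = 4 721 / 21 871 × 100 = 21.6
Old-age dependency ratio = 6 227 / 21 871 × 100 = 28.5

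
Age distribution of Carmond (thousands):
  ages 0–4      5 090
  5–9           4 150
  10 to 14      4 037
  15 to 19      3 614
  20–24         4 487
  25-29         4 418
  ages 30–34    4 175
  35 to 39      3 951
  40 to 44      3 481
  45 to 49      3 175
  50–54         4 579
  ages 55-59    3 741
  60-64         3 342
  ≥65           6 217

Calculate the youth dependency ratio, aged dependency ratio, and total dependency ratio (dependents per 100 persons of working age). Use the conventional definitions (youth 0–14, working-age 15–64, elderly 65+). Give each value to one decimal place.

0–14: 5 090 + 4 150 + 4 037 = 13 277
15–64: 3 614 + 4 487 + 4 418 + 4 175 + 3 951 + 3 481 + 3 175 + 4 579 + 3 741 + 3 342 = 38 963
65+: 6 217
Youth dependency ratio = 13 277 / 38 963 × 100 = 34.1
Old-age dependency ratio = 6 217 / 38 963 × 100 = 16.0
Total dependency ratio = (13 277 + 6 217) / 38 963 × 100 = 19 494 / 38 963 × 100 = 50.0

Youth dependency ratio: 34.1
Old-age dependency ratio: 16.0
Total dependency ratio: 50.0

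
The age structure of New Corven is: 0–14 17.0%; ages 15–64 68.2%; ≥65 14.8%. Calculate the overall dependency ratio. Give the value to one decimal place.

Total dependency ratio = (17.0 + 14.8) / 68.2 × 100 = 31.8 / 68.2 × 100 = 46.6

Total dependency ratio: 46.6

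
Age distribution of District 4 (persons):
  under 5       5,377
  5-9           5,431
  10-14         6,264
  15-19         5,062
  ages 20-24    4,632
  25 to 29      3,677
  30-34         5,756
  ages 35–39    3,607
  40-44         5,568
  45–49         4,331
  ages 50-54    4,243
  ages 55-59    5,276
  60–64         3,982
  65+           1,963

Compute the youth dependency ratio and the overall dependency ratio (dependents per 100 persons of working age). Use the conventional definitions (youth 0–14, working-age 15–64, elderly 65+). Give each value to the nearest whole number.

0–14: 5,377 + 5,431 + 6,264 = 17,072
15–64: 5,062 + 4,632 + 3,677 + 5,756 + 3,607 + 5,568 + 4,331 + 4,243 + 5,276 + 3,982 = 46,134
65+: 1,963
Youth dependency ratio = 17,072 / 46,134 × 100 = 37
Total dependency ratio = (17,072 + 1,963) / 46,134 × 100 = 19,035 / 46,134 × 100 = 41

Youth dependency ratio: 37
Total dependency ratio: 41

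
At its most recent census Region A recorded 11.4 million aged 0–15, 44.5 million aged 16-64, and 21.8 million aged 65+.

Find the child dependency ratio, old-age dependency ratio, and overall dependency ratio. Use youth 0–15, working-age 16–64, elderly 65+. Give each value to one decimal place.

Youth dependency ratio: 25.6
Old-age dependency ratio: 49.0
Total dependency ratio: 74.6

Youth dependency ratio = 11.4 / 44.5 × 100 = 25.6
Old-age dependency ratio = 21.8 / 44.5 × 100 = 49.0
Total dependency ratio = (11.4 + 21.8) / 44.5 × 100 = 33.2 / 44.5 × 100 = 74.6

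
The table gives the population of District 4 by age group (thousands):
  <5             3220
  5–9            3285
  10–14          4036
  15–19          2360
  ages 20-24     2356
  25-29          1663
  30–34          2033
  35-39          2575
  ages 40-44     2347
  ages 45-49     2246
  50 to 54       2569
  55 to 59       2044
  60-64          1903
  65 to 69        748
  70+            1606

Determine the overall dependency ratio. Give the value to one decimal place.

0–14: 3220 + 3285 + 4036 = 10541
15–64: 2360 + 2356 + 1663 + 2033 + 2575 + 2347 + 2246 + 2569 + 2044 + 1903 = 22096
65+: 748 + 1606 = 2354
Total dependency ratio = (10541 + 2354) / 22096 × 100 = 12895 / 22096 × 100 = 58.4

Total dependency ratio: 58.4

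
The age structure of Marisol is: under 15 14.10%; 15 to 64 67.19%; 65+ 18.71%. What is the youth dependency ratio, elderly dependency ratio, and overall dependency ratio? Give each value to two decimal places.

Youth dependency ratio = 14.10 / 67.19 × 100 = 20.99
Old-age dependency ratio = 18.71 / 67.19 × 100 = 27.85
Total dependency ratio = (14.10 + 18.71) / 67.19 × 100 = 32.81 / 67.19 × 100 = 48.83

Youth dependency ratio: 20.99
Old-age dependency ratio: 27.85
Total dependency ratio: 48.83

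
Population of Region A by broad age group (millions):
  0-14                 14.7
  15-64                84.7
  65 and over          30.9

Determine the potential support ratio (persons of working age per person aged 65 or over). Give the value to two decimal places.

Potential support ratio = 84.7 / 30.9 = 2.74

Potential support ratio: 2.74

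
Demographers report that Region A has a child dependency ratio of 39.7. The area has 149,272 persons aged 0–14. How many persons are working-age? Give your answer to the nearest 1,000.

Youth dependency ratio = youth / working-age × 100
39.7 = 149,272 / W × 100
⇒ 376,000

Working-age: 376,000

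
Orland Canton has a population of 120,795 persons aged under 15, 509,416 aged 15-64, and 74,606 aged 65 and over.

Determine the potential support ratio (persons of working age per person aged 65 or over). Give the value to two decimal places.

Potential support ratio = 509,416 / 74,606 = 6.83

Potential support ratio: 6.83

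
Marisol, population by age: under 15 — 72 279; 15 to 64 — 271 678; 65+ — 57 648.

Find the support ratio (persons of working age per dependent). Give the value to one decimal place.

Support ratio: 2.1

Support ratio = 271 678 / (72 279 + 57 648) = 271 678 / 129 927 = 2.1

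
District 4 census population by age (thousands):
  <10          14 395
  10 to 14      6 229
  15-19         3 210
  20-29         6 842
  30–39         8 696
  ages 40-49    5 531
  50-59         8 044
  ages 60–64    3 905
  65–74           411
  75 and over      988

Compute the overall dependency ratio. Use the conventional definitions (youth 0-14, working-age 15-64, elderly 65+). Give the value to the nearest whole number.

Total dependency ratio: 61

0–14: 14 395 + 6 229 = 20 624
15–64: 3 210 + 6 842 + 8 696 + 5 531 + 8 044 + 3 905 = 36 228
65+: 411 + 988 = 1 399
Total dependency ratio = (20 624 + 1 399) / 36 228 × 100 = 22 023 / 36 228 × 100 = 61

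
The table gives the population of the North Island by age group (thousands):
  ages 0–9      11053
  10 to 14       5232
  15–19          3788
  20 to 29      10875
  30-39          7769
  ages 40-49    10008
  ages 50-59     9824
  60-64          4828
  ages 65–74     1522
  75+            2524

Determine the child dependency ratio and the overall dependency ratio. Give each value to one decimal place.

0–14: 11053 + 5232 = 16285
15–64: 3788 + 10875 + 7769 + 10008 + 9824 + 4828 = 47092
65+: 1522 + 2524 = 4046
Youth dependency ratio = 16285 / 47092 × 100 = 34.6
Total dependency ratio = (16285 + 4046) / 47092 × 100 = 20331 / 47092 × 100 = 43.2

Youth dependency ratio: 34.6
Total dependency ratio: 43.2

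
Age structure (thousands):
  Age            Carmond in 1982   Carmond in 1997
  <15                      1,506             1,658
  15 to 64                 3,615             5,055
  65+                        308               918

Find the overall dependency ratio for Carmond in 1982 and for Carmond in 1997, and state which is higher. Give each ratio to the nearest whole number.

Carmond in 1982: 50
Carmond in 1997: 51
Higher: Carmond in 1997

Carmond in 1982: (1,506 + 308) / 3,615 × 100 = 1,814 / 3,615 × 100 = 50
Carmond in 1997: (1,658 + 918) / 5,055 × 100 = 2,576 / 5,055 × 100 = 51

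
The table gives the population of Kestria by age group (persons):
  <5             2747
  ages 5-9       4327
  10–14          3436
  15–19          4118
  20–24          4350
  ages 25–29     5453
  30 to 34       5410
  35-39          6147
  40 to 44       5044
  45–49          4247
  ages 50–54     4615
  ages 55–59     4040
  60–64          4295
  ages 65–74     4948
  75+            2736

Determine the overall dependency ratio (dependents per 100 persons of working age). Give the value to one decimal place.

Total dependency ratio: 38.1

0–14: 2747 + 4327 + 3436 = 10510
15–64: 4118 + 4350 + 5453 + 5410 + 6147 + 5044 + 4247 + 4615 + 4040 + 4295 = 47719
65+: 4948 + 2736 = 7684
Total dependency ratio = (10510 + 7684) / 47719 × 100 = 18194 / 47719 × 100 = 38.1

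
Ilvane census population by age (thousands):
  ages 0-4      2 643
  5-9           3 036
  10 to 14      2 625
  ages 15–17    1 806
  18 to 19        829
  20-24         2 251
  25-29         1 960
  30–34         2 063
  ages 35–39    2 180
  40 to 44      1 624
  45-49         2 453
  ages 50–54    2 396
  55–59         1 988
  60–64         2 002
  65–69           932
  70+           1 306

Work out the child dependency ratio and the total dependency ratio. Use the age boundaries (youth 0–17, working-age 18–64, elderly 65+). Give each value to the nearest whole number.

Youth dependency ratio: 51
Total dependency ratio: 63

0–17: 2 643 + 3 036 + 2 625 + 1 806 = 10 110
18–64: 829 + 2 251 + 1 960 + 2 063 + 2 180 + 1 624 + 2 453 + 2 396 + 1 988 + 2 002 = 19 746
65+: 932 + 1 306 = 2 238
Youth dependency ratio = 10 110 / 19 746 × 100 = 51
Total dependency ratio = (10 110 + 2 238) / 19 746 × 100 = 12 348 / 19 746 × 100 = 63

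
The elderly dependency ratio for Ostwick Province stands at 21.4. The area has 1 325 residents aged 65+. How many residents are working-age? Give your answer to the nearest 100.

Old-age dependency ratio = elderly / working-age × 100
21.4 = 1 325 / W × 100
⇒ 6 200

Working-age: 6 200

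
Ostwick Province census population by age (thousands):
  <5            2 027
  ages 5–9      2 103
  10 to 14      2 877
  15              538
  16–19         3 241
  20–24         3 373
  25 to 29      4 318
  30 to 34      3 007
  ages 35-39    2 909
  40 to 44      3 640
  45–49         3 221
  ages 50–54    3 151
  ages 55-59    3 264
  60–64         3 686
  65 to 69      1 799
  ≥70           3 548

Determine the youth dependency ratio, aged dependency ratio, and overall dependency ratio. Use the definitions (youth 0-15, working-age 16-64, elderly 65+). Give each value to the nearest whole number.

Youth dependency ratio: 22
Old-age dependency ratio: 16
Total dependency ratio: 38

0–15: 2 027 + 2 103 + 2 877 + 538 = 7 545
16–64: 3 241 + 3 373 + 4 318 + 3 007 + 2 909 + 3 640 + 3 221 + 3 151 + 3 264 + 3 686 = 33 810
65+: 1 799 + 3 548 = 5 347
Youth dependency ratio = 7 545 / 33 810 × 100 = 22
Old-age dependency ratio = 5 347 / 33 810 × 100 = 16
Total dependency ratio = (7 545 + 5 347) / 33 810 × 100 = 12 892 / 33 810 × 100 = 38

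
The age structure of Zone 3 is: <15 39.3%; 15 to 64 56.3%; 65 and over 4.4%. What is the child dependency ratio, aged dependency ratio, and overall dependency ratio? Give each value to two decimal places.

Youth dependency ratio: 69.80
Old-age dependency ratio: 7.82
Total dependency ratio: 77.62

Youth dependency ratio = 39.3 / 56.3 × 100 = 69.80
Old-age dependency ratio = 4.4 / 56.3 × 100 = 7.82
Total dependency ratio = (39.3 + 4.4) / 56.3 × 100 = 43.7 / 56.3 × 100 = 77.62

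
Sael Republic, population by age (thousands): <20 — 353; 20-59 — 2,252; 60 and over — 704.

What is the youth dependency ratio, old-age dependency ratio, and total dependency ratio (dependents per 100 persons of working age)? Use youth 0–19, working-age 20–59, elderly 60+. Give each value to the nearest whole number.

Youth dependency ratio: 16
Old-age dependency ratio: 31
Total dependency ratio: 47

Youth dependency ratio = 353 / 2,252 × 100 = 16
Old-age dependency ratio = 704 / 2,252 × 100 = 31
Total dependency ratio = (353 + 704) / 2,252 × 100 = 1,057 / 2,252 × 100 = 47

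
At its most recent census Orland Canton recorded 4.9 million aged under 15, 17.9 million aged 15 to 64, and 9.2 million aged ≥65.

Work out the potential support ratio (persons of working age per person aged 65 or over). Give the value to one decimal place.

Potential support ratio = 17.9 / 9.2 = 1.9

Potential support ratio: 1.9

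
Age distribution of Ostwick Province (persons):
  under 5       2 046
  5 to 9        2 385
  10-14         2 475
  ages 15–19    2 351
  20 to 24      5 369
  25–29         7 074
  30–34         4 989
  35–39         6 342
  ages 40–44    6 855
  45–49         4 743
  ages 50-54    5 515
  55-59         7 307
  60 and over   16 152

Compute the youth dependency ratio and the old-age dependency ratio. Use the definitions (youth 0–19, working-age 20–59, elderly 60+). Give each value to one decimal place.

0–19: 2 046 + 2 385 + 2 475 + 2 351 = 9 257
20–59: 5 369 + 7 074 + 4 989 + 6 342 + 6 855 + 4 743 + 5 515 + 7 307 = 48 194
60+: 16 152
Youth dependency ratio = 9 257 / 48 194 × 100 = 19.2
Old-age dependency ratio = 16 152 / 48 194 × 100 = 33.5

Youth dependency ratio: 19.2
Old-age dependency ratio: 33.5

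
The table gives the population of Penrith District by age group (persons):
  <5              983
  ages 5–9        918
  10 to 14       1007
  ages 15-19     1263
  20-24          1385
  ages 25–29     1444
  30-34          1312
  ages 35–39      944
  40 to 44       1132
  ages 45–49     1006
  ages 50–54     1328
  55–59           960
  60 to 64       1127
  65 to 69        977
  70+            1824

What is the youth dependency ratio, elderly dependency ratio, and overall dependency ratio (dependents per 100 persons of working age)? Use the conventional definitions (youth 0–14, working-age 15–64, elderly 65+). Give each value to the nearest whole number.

Youth dependency ratio: 24
Old-age dependency ratio: 24
Total dependency ratio: 48

0–14: 983 + 918 + 1007 = 2908
15–64: 1263 + 1385 + 1444 + 1312 + 944 + 1132 + 1006 + 1328 + 960 + 1127 = 11901
65+: 977 + 1824 = 2801
Youth dependency ratio = 2908 / 11901 × 100 = 24
Old-age dependency ratio = 2801 / 11901 × 100 = 24
Total dependency ratio = (2908 + 2801) / 11901 × 100 = 5709 / 11901 × 100 = 48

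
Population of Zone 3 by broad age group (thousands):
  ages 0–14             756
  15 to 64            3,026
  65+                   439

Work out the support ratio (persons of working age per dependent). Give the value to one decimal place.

Support ratio: 2.5

Support ratio = 3,026 / (756 + 439) = 3,026 / 1,195 = 2.5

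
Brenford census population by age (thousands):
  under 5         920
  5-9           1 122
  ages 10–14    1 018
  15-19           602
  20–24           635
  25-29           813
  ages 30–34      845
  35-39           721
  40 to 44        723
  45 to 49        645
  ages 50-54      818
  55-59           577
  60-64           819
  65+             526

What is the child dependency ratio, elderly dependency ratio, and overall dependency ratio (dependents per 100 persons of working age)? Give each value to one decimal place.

Youth dependency ratio: 42.5
Old-age dependency ratio: 7.3
Total dependency ratio: 49.8

0–14: 920 + 1 122 + 1 018 = 3 060
15–64: 602 + 635 + 813 + 845 + 721 + 723 + 645 + 818 + 577 + 819 = 7 198
65+: 526
Youth dependency ratio = 3 060 / 7 198 × 100 = 42.5
Old-age dependency ratio = 526 / 7 198 × 100 = 7.3
Total dependency ratio = (3 060 + 526) / 7 198 × 100 = 3 586 / 7 198 × 100 = 49.8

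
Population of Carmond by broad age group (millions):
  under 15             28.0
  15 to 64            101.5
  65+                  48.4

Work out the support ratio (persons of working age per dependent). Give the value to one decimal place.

Support ratio = 101.5 / (28.0 + 48.4) = 101.5 / 76.4 = 1.3

Support ratio: 1.3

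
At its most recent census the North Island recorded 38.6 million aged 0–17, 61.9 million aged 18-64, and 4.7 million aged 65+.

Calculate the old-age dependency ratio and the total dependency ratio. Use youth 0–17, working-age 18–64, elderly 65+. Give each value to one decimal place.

Old-age dependency ratio: 7.6
Total dependency ratio: 70.0

Old-age dependency ratio = 4.7 / 61.9 × 100 = 7.6
Total dependency ratio = (38.6 + 4.7) / 61.9 × 100 = 43.3 / 61.9 × 100 = 70.0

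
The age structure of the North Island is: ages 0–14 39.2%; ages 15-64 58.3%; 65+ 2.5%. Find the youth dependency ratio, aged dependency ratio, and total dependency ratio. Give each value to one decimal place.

Youth dependency ratio: 67.2
Old-age dependency ratio: 4.3
Total dependency ratio: 71.5

Youth dependency ratio = 39.2 / 58.3 × 100 = 67.2
Old-age dependency ratio = 2.5 / 58.3 × 100 = 4.3
Total dependency ratio = (39.2 + 2.5) / 58.3 × 100 = 41.7 / 58.3 × 100 = 71.5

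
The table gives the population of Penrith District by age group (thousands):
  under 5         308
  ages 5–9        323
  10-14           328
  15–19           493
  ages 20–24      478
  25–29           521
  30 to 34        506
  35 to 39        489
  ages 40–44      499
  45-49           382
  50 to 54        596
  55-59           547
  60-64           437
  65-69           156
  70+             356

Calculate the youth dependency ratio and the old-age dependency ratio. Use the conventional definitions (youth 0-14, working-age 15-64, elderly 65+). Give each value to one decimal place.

0–14: 308 + 323 + 328 = 959
15–64: 493 + 478 + 521 + 506 + 489 + 499 + 382 + 596 + 547 + 437 = 4 948
65+: 156 + 356 = 512
Youth dependency ratio = 959 / 4 948 × 100 = 19.4
Old-age dependency ratio = 512 / 4 948 × 100 = 10.3

Youth dependency ratio: 19.4
Old-age dependency ratio: 10.3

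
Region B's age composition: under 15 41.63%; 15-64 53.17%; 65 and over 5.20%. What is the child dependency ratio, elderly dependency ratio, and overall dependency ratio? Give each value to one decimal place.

Youth dependency ratio = 41.63 / 53.17 × 100 = 78.3
Old-age dependency ratio = 5.20 / 53.17 × 100 = 9.8
Total dependency ratio = (41.63 + 5.20) / 53.17 × 100 = 46.83 / 53.17 × 100 = 88.1

Youth dependency ratio: 78.3
Old-age dependency ratio: 9.8
Total dependency ratio: 88.1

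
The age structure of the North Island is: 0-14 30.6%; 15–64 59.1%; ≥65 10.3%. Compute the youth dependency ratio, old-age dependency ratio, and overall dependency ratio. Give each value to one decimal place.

Youth dependency ratio = 30.6 / 59.1 × 100 = 51.8
Old-age dependency ratio = 10.3 / 59.1 × 100 = 17.4
Total dependency ratio = (30.6 + 10.3) / 59.1 × 100 = 40.9 / 59.1 × 100 = 69.2

Youth dependency ratio: 51.8
Old-age dependency ratio: 17.4
Total dependency ratio: 69.2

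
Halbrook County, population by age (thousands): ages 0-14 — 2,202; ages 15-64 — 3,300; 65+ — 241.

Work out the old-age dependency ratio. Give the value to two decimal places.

Old-age dependency ratio: 7.30

Old-age dependency ratio = 241 / 3,300 × 100 = 7.30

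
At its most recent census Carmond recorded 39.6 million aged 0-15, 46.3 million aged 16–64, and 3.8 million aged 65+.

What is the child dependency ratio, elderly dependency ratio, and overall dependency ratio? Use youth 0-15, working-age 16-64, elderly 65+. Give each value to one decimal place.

Youth dependency ratio: 85.5
Old-age dependency ratio: 8.2
Total dependency ratio: 93.7

Youth dependency ratio = 39.6 / 46.3 × 100 = 85.5
Old-age dependency ratio = 3.8 / 46.3 × 100 = 8.2
Total dependency ratio = (39.6 + 3.8) / 46.3 × 100 = 43.4 / 46.3 × 100 = 93.7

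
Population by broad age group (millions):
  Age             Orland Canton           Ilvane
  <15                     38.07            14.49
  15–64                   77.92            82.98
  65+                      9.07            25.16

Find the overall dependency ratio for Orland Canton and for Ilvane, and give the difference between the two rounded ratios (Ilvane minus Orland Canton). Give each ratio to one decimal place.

Orland Canton: 60.5
Ilvane: 47.8
Difference: -12.7

Orland Canton: (38.07 + 9.07) / 77.92 × 100 = 47.14 / 77.92 × 100 = 60.5
Ilvane: (14.49 + 25.16) / 82.98 × 100 = 39.65 / 82.98 × 100 = 47.8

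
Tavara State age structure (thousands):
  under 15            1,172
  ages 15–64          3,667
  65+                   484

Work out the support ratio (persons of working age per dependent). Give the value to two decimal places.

Support ratio: 2.21

Support ratio = 3,667 / (1,172 + 484) = 3,667 / 1,656 = 2.21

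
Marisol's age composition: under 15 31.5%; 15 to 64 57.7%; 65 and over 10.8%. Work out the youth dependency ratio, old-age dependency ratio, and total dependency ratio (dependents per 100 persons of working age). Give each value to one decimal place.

Youth dependency ratio: 54.6
Old-age dependency ratio: 18.7
Total dependency ratio: 73.3

Youth dependency ratio = 31.5 / 57.7 × 100 = 54.6
Old-age dependency ratio = 10.8 / 57.7 × 100 = 18.7
Total dependency ratio = (31.5 + 10.8) / 57.7 × 100 = 42.3 / 57.7 × 100 = 73.3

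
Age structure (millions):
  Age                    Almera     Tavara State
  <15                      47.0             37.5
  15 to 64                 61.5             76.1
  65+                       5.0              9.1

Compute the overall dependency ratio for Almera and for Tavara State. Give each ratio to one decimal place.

Almera: (47.0 + 5.0) / 61.5 × 100 = 52.0 / 61.5 × 100 = 84.6
Tavara State: (37.5 + 9.1) / 76.1 × 100 = 46.6 / 76.1 × 100 = 61.2

Almera: 84.6
Tavara State: 61.2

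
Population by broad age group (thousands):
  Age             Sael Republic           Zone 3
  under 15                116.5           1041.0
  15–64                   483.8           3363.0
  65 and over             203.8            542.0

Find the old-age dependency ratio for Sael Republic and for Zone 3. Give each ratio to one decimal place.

Sael Republic: 42.1
Zone 3: 16.1

Sael Republic: 203.8 / 483.8 × 100 = 42.1
Zone 3: 542.0 / 3363.0 × 100 = 16.1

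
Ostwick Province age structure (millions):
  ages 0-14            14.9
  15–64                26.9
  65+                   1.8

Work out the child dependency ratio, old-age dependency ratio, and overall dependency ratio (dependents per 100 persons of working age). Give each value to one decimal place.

Youth dependency ratio: 55.4
Old-age dependency ratio: 6.7
Total dependency ratio: 62.1

Youth dependency ratio = 14.9 / 26.9 × 100 = 55.4
Old-age dependency ratio = 1.8 / 26.9 × 100 = 6.7
Total dependency ratio = (14.9 + 1.8) / 26.9 × 100 = 16.7 / 26.9 × 100 = 62.1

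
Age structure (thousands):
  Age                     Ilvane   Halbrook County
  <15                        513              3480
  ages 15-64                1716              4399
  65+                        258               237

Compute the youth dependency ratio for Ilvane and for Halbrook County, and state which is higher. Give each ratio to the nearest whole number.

Ilvane: 30
Halbrook County: 79
Higher: Halbrook County

Ilvane: 513 / 1716 × 100 = 30
Halbrook County: 3480 / 4399 × 100 = 79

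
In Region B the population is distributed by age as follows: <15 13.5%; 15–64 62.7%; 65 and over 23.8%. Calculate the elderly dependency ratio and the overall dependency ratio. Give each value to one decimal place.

Old-age dependency ratio: 38.0
Total dependency ratio: 59.5

Old-age dependency ratio = 23.8 / 62.7 × 100 = 38.0
Total dependency ratio = (13.5 + 23.8) / 62.7 × 100 = 37.3 / 62.7 × 100 = 59.5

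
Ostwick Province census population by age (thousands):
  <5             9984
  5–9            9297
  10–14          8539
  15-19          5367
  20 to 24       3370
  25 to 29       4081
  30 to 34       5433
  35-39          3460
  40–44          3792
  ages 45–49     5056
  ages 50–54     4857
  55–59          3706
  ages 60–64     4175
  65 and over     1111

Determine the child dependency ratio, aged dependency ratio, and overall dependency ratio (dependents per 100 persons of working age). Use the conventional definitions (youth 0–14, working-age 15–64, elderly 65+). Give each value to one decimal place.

0–14: 9984 + 9297 + 8539 = 27820
15–64: 5367 + 3370 + 4081 + 5433 + 3460 + 3792 + 5056 + 4857 + 3706 + 4175 = 43297
65+: 1111
Youth dependency ratio = 27820 / 43297 × 100 = 64.3
Old-age dependency ratio = 1111 / 43297 × 100 = 2.6
Total dependency ratio = (27820 + 1111) / 43297 × 100 = 28931 / 43297 × 100 = 66.8

Youth dependency ratio: 64.3
Old-age dependency ratio: 2.6
Total dependency ratio: 66.8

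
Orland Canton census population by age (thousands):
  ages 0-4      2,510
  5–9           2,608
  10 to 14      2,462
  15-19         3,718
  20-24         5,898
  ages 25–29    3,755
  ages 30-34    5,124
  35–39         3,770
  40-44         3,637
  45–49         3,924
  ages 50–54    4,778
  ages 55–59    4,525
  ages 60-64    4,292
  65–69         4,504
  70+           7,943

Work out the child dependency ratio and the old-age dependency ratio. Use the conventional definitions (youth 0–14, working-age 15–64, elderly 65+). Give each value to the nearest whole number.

0–14: 2,510 + 2,608 + 2,462 = 7,580
15–64: 3,718 + 5,898 + 3,755 + 5,124 + 3,770 + 3,637 + 3,924 + 4,778 + 4,525 + 4,292 = 43,421
65+: 4,504 + 7,943 = 12,447
Youth dependency ratio = 7,580 / 43,421 × 100 = 17
Old-age dependency ratio = 12,447 / 43,421 × 100 = 29

Youth dependency ratio: 17
Old-age dependency ratio: 29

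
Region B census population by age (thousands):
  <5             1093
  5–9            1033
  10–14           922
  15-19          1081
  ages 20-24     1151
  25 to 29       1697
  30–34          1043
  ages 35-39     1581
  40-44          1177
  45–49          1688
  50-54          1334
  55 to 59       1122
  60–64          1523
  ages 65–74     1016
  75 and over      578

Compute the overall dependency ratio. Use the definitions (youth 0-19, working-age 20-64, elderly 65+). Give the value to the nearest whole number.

Total dependency ratio: 46

0–19: 1093 + 1033 + 922 + 1081 = 4129
20–64: 1151 + 1697 + 1043 + 1581 + 1177 + 1688 + 1334 + 1122 + 1523 = 12316
65+: 1016 + 578 = 1594
Total dependency ratio = (4129 + 1594) / 12316 × 100 = 5723 / 12316 × 100 = 46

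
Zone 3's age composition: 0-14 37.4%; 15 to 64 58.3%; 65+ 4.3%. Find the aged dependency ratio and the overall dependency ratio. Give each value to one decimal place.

Old-age dependency ratio = 4.3 / 58.3 × 100 = 7.4
Total dependency ratio = (37.4 + 4.3) / 58.3 × 100 = 41.7 / 58.3 × 100 = 71.5

Old-age dependency ratio: 7.4
Total dependency ratio: 71.5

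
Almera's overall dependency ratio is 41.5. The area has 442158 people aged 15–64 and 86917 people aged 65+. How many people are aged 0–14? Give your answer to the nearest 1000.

Aged 0–14: 97000

Total dependency ratio = (youth + elderly) / working-age × 100
41.5 = (Y + 86917) / 442158 × 100
⇒ 97000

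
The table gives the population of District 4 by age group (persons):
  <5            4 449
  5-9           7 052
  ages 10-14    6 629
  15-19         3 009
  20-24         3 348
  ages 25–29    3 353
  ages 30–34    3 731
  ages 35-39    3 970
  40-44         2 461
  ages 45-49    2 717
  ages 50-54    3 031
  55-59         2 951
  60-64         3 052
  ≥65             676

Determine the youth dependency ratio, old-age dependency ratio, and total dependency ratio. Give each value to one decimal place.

Youth dependency ratio: 57.3
Old-age dependency ratio: 2.1
Total dependency ratio: 59.5

0–14: 4 449 + 7 052 + 6 629 = 18 130
15–64: 3 009 + 3 348 + 3 353 + 3 731 + 3 970 + 2 461 + 2 717 + 3 031 + 2 951 + 3 052 = 31 623
65+: 676
Youth dependency ratio = 18 130 / 31 623 × 100 = 57.3
Old-age dependency ratio = 676 / 31 623 × 100 = 2.1
Total dependency ratio = (18 130 + 676) / 31 623 × 100 = 18 806 / 31 623 × 100 = 59.5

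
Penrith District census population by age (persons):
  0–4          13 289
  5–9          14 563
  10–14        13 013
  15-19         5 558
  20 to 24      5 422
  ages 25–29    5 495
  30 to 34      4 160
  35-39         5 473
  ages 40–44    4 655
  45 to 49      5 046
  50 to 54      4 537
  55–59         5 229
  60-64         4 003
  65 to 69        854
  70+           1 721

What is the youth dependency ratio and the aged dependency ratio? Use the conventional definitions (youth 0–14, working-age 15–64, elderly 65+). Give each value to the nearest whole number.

Youth dependency ratio: 82
Old-age dependency ratio: 5

0–14: 13 289 + 14 563 + 13 013 = 40 865
15–64: 5 558 + 5 422 + 5 495 + 4 160 + 5 473 + 4 655 + 5 046 + 4 537 + 5 229 + 4 003 = 49 578
65+: 854 + 1 721 = 2 575
Youth dependency ratio = 40 865 / 49 578 × 100 = 82
Old-age dependency ratio = 2 575 / 49 578 × 100 = 5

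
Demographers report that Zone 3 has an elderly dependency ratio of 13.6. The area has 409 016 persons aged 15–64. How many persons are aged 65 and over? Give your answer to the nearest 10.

Old-age dependency ratio = elderly / working-age × 100
13.6 = E / 409 016 × 100
⇒ 55 630

Aged 65 and over: 55 630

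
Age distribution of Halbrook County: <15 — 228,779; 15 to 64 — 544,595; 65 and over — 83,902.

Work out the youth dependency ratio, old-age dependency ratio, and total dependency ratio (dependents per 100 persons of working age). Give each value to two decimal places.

Youth dependency ratio: 42.01
Old-age dependency ratio: 15.41
Total dependency ratio: 57.42

Youth dependency ratio = 228,779 / 544,595 × 100 = 42.01
Old-age dependency ratio = 83,902 / 544,595 × 100 = 15.41
Total dependency ratio = (228,779 + 83,902) / 544,595 × 100 = 312,681 / 544,595 × 100 = 57.42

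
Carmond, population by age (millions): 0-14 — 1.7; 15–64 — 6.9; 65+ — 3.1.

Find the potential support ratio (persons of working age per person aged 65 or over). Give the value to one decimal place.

Potential support ratio = 6.9 / 3.1 = 2.2

Potential support ratio: 2.2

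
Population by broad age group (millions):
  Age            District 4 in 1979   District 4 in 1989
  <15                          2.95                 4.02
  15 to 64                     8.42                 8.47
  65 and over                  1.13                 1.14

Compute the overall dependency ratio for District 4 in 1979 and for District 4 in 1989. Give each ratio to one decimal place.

District 4 in 1979: (2.95 + 1.13) / 8.42 × 100 = 4.08 / 8.42 × 100 = 48.5
District 4 in 1989: (4.02 + 1.14) / 8.47 × 100 = 5.16 / 8.47 × 100 = 60.9

District 4 in 1979: 48.5
District 4 in 1989: 60.9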